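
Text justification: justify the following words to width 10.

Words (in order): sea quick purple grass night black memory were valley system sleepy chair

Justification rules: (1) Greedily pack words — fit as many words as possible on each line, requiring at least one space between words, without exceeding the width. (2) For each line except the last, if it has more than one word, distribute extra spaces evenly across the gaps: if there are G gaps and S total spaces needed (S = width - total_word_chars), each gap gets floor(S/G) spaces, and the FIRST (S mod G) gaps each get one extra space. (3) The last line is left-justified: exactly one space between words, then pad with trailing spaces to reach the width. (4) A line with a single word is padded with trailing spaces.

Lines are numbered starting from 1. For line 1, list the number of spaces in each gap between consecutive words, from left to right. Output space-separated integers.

Answer: 2

Derivation:
Line 1: ['sea', 'quick'] (min_width=9, slack=1)
Line 2: ['purple'] (min_width=6, slack=4)
Line 3: ['grass'] (min_width=5, slack=5)
Line 4: ['night'] (min_width=5, slack=5)
Line 5: ['black'] (min_width=5, slack=5)
Line 6: ['memory'] (min_width=6, slack=4)
Line 7: ['were'] (min_width=4, slack=6)
Line 8: ['valley'] (min_width=6, slack=4)
Line 9: ['system'] (min_width=6, slack=4)
Line 10: ['sleepy'] (min_width=6, slack=4)
Line 11: ['chair'] (min_width=5, slack=5)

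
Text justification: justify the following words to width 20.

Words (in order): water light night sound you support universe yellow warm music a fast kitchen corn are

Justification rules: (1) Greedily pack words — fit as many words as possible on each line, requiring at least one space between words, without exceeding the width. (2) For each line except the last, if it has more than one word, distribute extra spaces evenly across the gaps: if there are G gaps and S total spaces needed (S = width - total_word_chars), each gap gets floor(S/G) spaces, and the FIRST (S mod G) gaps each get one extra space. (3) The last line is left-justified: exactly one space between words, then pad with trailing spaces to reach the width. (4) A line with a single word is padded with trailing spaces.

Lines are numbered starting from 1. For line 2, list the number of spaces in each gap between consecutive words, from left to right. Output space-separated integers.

Answer: 3 2

Derivation:
Line 1: ['water', 'light', 'night'] (min_width=17, slack=3)
Line 2: ['sound', 'you', 'support'] (min_width=17, slack=3)
Line 3: ['universe', 'yellow', 'warm'] (min_width=20, slack=0)
Line 4: ['music', 'a', 'fast', 'kitchen'] (min_width=20, slack=0)
Line 5: ['corn', 'are'] (min_width=8, slack=12)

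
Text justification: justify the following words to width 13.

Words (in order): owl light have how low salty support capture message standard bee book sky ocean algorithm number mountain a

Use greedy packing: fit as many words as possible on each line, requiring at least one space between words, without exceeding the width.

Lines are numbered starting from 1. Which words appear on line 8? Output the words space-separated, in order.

Answer: ocean

Derivation:
Line 1: ['owl', 'light'] (min_width=9, slack=4)
Line 2: ['have', 'how', 'low'] (min_width=12, slack=1)
Line 3: ['salty', 'support'] (min_width=13, slack=0)
Line 4: ['capture'] (min_width=7, slack=6)
Line 5: ['message'] (min_width=7, slack=6)
Line 6: ['standard', 'bee'] (min_width=12, slack=1)
Line 7: ['book', 'sky'] (min_width=8, slack=5)
Line 8: ['ocean'] (min_width=5, slack=8)
Line 9: ['algorithm'] (min_width=9, slack=4)
Line 10: ['number'] (min_width=6, slack=7)
Line 11: ['mountain', 'a'] (min_width=10, slack=3)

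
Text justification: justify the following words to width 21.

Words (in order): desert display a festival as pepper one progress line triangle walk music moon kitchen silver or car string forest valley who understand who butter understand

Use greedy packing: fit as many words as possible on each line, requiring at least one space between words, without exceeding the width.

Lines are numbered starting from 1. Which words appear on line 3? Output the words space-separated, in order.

Answer: one progress line

Derivation:
Line 1: ['desert', 'display', 'a'] (min_width=16, slack=5)
Line 2: ['festival', 'as', 'pepper'] (min_width=18, slack=3)
Line 3: ['one', 'progress', 'line'] (min_width=17, slack=4)
Line 4: ['triangle', 'walk', 'music'] (min_width=19, slack=2)
Line 5: ['moon', 'kitchen', 'silver'] (min_width=19, slack=2)
Line 6: ['or', 'car', 'string', 'forest'] (min_width=20, slack=1)
Line 7: ['valley', 'who', 'understand'] (min_width=21, slack=0)
Line 8: ['who', 'butter', 'understand'] (min_width=21, slack=0)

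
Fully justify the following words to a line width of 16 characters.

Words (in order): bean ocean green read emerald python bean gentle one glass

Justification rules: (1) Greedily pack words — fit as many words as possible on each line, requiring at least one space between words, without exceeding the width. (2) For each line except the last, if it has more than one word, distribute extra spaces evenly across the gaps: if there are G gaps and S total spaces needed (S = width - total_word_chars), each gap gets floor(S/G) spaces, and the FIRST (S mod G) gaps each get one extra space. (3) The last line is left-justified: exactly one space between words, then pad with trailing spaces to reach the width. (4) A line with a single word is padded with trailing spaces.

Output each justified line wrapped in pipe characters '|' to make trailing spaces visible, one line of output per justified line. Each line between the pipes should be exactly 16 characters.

Line 1: ['bean', 'ocean', 'green'] (min_width=16, slack=0)
Line 2: ['read', 'emerald'] (min_width=12, slack=4)
Line 3: ['python', 'bean'] (min_width=11, slack=5)
Line 4: ['gentle', 'one', 'glass'] (min_width=16, slack=0)

Answer: |bean ocean green|
|read     emerald|
|python      bean|
|gentle one glass|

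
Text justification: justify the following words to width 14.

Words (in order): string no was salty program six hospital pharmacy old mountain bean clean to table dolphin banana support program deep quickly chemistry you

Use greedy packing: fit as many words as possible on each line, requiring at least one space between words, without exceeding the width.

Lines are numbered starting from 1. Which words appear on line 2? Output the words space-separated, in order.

Line 1: ['string', 'no', 'was'] (min_width=13, slack=1)
Line 2: ['salty', 'program'] (min_width=13, slack=1)
Line 3: ['six', 'hospital'] (min_width=12, slack=2)
Line 4: ['pharmacy', 'old'] (min_width=12, slack=2)
Line 5: ['mountain', 'bean'] (min_width=13, slack=1)
Line 6: ['clean', 'to', 'table'] (min_width=14, slack=0)
Line 7: ['dolphin', 'banana'] (min_width=14, slack=0)
Line 8: ['support'] (min_width=7, slack=7)
Line 9: ['program', 'deep'] (min_width=12, slack=2)
Line 10: ['quickly'] (min_width=7, slack=7)
Line 11: ['chemistry', 'you'] (min_width=13, slack=1)

Answer: salty program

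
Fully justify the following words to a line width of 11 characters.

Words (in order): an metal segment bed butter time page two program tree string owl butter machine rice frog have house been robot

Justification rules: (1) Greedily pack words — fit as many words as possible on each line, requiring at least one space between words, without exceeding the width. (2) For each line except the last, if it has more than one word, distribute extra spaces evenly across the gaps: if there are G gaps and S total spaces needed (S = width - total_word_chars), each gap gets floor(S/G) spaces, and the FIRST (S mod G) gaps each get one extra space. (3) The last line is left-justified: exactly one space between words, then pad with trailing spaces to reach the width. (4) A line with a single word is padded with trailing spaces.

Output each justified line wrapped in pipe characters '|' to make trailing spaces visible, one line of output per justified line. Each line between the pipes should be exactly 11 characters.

Answer: |an    metal|
|segment bed|
|butter time|
|page    two|
|program    |
|tree string|
|owl  butter|
|machine    |
|rice   frog|
|have  house|
|been robot |

Derivation:
Line 1: ['an', 'metal'] (min_width=8, slack=3)
Line 2: ['segment', 'bed'] (min_width=11, slack=0)
Line 3: ['butter', 'time'] (min_width=11, slack=0)
Line 4: ['page', 'two'] (min_width=8, slack=3)
Line 5: ['program'] (min_width=7, slack=4)
Line 6: ['tree', 'string'] (min_width=11, slack=0)
Line 7: ['owl', 'butter'] (min_width=10, slack=1)
Line 8: ['machine'] (min_width=7, slack=4)
Line 9: ['rice', 'frog'] (min_width=9, slack=2)
Line 10: ['have', 'house'] (min_width=10, slack=1)
Line 11: ['been', 'robot'] (min_width=10, slack=1)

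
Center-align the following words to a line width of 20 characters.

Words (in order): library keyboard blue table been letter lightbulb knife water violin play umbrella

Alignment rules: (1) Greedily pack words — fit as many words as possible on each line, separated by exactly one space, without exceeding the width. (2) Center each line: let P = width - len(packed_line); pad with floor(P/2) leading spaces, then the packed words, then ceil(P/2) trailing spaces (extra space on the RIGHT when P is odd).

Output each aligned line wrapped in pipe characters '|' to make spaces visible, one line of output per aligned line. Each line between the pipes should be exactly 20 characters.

Answer: |  library keyboard  |
|  blue table been   |
|  letter lightbulb  |
| knife water violin |
|   play umbrella    |

Derivation:
Line 1: ['library', 'keyboard'] (min_width=16, slack=4)
Line 2: ['blue', 'table', 'been'] (min_width=15, slack=5)
Line 3: ['letter', 'lightbulb'] (min_width=16, slack=4)
Line 4: ['knife', 'water', 'violin'] (min_width=18, slack=2)
Line 5: ['play', 'umbrella'] (min_width=13, slack=7)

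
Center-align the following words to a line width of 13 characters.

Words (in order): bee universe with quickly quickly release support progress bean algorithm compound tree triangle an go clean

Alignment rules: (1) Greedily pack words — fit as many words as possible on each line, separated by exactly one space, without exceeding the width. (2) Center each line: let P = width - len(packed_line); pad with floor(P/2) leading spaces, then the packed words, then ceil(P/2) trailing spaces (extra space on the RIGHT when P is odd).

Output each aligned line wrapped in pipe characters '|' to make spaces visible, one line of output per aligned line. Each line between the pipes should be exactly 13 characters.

Line 1: ['bee', 'universe'] (min_width=12, slack=1)
Line 2: ['with', 'quickly'] (min_width=12, slack=1)
Line 3: ['quickly'] (min_width=7, slack=6)
Line 4: ['release'] (min_width=7, slack=6)
Line 5: ['support'] (min_width=7, slack=6)
Line 6: ['progress', 'bean'] (min_width=13, slack=0)
Line 7: ['algorithm'] (min_width=9, slack=4)
Line 8: ['compound', 'tree'] (min_width=13, slack=0)
Line 9: ['triangle', 'an'] (min_width=11, slack=2)
Line 10: ['go', 'clean'] (min_width=8, slack=5)

Answer: |bee universe |
|with quickly |
|   quickly   |
|   release   |
|   support   |
|progress bean|
|  algorithm  |
|compound tree|
| triangle an |
|  go clean   |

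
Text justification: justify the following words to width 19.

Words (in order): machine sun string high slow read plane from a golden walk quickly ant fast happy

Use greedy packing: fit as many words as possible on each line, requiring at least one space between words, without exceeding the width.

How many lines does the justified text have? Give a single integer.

Line 1: ['machine', 'sun', 'string'] (min_width=18, slack=1)
Line 2: ['high', 'slow', 'read'] (min_width=14, slack=5)
Line 3: ['plane', 'from', 'a', 'golden'] (min_width=19, slack=0)
Line 4: ['walk', 'quickly', 'ant'] (min_width=16, slack=3)
Line 5: ['fast', 'happy'] (min_width=10, slack=9)
Total lines: 5

Answer: 5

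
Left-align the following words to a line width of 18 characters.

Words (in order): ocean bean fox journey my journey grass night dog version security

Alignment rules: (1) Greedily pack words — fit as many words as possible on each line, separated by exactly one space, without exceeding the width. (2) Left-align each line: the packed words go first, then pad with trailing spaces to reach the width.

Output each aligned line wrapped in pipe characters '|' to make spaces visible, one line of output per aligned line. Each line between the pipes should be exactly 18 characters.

Line 1: ['ocean', 'bean', 'fox'] (min_width=14, slack=4)
Line 2: ['journey', 'my', 'journey'] (min_width=18, slack=0)
Line 3: ['grass', 'night', 'dog'] (min_width=15, slack=3)
Line 4: ['version', 'security'] (min_width=16, slack=2)

Answer: |ocean bean fox    |
|journey my journey|
|grass night dog   |
|version security  |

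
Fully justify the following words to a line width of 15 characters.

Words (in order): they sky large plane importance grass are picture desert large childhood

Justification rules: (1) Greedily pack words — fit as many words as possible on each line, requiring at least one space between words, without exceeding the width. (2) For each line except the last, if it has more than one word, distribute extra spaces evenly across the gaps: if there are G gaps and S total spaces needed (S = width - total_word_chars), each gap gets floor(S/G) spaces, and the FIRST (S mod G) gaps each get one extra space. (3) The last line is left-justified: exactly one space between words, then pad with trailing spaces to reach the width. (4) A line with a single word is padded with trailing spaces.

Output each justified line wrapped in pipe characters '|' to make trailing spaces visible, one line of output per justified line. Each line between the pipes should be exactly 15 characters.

Answer: |they  sky large|
|plane          |
|importance     |
|grass       are|
|picture  desert|
|large childhood|

Derivation:
Line 1: ['they', 'sky', 'large'] (min_width=14, slack=1)
Line 2: ['plane'] (min_width=5, slack=10)
Line 3: ['importance'] (min_width=10, slack=5)
Line 4: ['grass', 'are'] (min_width=9, slack=6)
Line 5: ['picture', 'desert'] (min_width=14, slack=1)
Line 6: ['large', 'childhood'] (min_width=15, slack=0)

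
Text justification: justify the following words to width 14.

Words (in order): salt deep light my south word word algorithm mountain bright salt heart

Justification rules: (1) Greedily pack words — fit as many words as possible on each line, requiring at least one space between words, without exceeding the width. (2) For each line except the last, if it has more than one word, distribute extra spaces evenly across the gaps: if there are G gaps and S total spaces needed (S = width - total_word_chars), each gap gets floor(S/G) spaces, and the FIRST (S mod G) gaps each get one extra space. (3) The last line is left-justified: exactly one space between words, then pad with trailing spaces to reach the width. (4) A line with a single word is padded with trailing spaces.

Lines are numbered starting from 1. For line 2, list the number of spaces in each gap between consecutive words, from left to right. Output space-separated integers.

Line 1: ['salt', 'deep'] (min_width=9, slack=5)
Line 2: ['light', 'my', 'south'] (min_width=14, slack=0)
Line 3: ['word', 'word'] (min_width=9, slack=5)
Line 4: ['algorithm'] (min_width=9, slack=5)
Line 5: ['mountain'] (min_width=8, slack=6)
Line 6: ['bright', 'salt'] (min_width=11, slack=3)
Line 7: ['heart'] (min_width=5, slack=9)

Answer: 1 1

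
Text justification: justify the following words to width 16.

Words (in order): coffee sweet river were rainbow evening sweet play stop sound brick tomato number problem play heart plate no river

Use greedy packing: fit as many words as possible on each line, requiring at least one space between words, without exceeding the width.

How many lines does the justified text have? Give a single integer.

Line 1: ['coffee', 'sweet'] (min_width=12, slack=4)
Line 2: ['river', 'were'] (min_width=10, slack=6)
Line 3: ['rainbow', 'evening'] (min_width=15, slack=1)
Line 4: ['sweet', 'play', 'stop'] (min_width=15, slack=1)
Line 5: ['sound', 'brick'] (min_width=11, slack=5)
Line 6: ['tomato', 'number'] (min_width=13, slack=3)
Line 7: ['problem', 'play'] (min_width=12, slack=4)
Line 8: ['heart', 'plate', 'no'] (min_width=14, slack=2)
Line 9: ['river'] (min_width=5, slack=11)
Total lines: 9

Answer: 9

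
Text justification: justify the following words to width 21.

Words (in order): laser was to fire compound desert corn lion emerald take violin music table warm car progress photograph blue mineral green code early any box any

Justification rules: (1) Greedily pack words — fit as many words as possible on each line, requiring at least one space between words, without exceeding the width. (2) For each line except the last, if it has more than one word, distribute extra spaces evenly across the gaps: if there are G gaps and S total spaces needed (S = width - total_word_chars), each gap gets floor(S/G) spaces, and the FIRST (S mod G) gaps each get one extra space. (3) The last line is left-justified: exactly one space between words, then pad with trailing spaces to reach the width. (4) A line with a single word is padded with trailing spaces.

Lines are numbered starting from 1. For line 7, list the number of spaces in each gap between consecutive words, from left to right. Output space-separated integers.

Line 1: ['laser', 'was', 'to', 'fire'] (min_width=17, slack=4)
Line 2: ['compound', 'desert', 'corn'] (min_width=20, slack=1)
Line 3: ['lion', 'emerald', 'take'] (min_width=17, slack=4)
Line 4: ['violin', 'music', 'table'] (min_width=18, slack=3)
Line 5: ['warm', 'car', 'progress'] (min_width=17, slack=4)
Line 6: ['photograph', 'blue'] (min_width=15, slack=6)
Line 7: ['mineral', 'green', 'code'] (min_width=18, slack=3)
Line 8: ['early', 'any', 'box', 'any'] (min_width=17, slack=4)

Answer: 3 2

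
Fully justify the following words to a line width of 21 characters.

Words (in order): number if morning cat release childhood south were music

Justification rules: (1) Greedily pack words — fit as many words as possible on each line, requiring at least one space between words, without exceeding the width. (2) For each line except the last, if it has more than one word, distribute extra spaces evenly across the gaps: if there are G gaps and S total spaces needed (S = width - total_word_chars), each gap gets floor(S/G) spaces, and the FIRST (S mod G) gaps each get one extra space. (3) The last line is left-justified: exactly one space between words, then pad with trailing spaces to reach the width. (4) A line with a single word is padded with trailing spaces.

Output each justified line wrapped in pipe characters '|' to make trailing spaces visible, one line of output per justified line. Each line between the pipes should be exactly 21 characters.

Line 1: ['number', 'if', 'morning', 'cat'] (min_width=21, slack=0)
Line 2: ['release', 'childhood'] (min_width=17, slack=4)
Line 3: ['south', 'were', 'music'] (min_width=16, slack=5)

Answer: |number if morning cat|
|release     childhood|
|south were music     |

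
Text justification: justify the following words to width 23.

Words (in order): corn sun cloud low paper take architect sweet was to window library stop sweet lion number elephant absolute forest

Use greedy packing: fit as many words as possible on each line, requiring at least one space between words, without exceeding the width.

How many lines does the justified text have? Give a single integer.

Answer: 6

Derivation:
Line 1: ['corn', 'sun', 'cloud', 'low'] (min_width=18, slack=5)
Line 2: ['paper', 'take', 'architect'] (min_width=20, slack=3)
Line 3: ['sweet', 'was', 'to', 'window'] (min_width=19, slack=4)
Line 4: ['library', 'stop', 'sweet', 'lion'] (min_width=23, slack=0)
Line 5: ['number', 'elephant'] (min_width=15, slack=8)
Line 6: ['absolute', 'forest'] (min_width=15, slack=8)
Total lines: 6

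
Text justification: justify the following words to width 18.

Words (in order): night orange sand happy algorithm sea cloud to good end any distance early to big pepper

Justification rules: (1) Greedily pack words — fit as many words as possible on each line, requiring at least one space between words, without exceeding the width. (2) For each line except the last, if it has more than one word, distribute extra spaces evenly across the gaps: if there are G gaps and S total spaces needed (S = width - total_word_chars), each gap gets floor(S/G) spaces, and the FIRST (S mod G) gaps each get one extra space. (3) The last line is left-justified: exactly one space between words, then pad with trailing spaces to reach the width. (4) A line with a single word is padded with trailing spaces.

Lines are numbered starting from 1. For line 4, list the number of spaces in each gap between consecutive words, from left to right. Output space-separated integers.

Line 1: ['night', 'orange', 'sand'] (min_width=17, slack=1)
Line 2: ['happy', 'algorithm'] (min_width=15, slack=3)
Line 3: ['sea', 'cloud', 'to', 'good'] (min_width=17, slack=1)
Line 4: ['end', 'any', 'distance'] (min_width=16, slack=2)
Line 5: ['early', 'to', 'big'] (min_width=12, slack=6)
Line 6: ['pepper'] (min_width=6, slack=12)

Answer: 2 2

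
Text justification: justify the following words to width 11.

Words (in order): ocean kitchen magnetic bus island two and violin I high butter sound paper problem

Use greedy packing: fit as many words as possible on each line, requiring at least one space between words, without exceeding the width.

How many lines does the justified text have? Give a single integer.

Line 1: ['ocean'] (min_width=5, slack=6)
Line 2: ['kitchen'] (min_width=7, slack=4)
Line 3: ['magnetic'] (min_width=8, slack=3)
Line 4: ['bus', 'island'] (min_width=10, slack=1)
Line 5: ['two', 'and'] (min_width=7, slack=4)
Line 6: ['violin', 'I'] (min_width=8, slack=3)
Line 7: ['high', 'butter'] (min_width=11, slack=0)
Line 8: ['sound', 'paper'] (min_width=11, slack=0)
Line 9: ['problem'] (min_width=7, slack=4)
Total lines: 9

Answer: 9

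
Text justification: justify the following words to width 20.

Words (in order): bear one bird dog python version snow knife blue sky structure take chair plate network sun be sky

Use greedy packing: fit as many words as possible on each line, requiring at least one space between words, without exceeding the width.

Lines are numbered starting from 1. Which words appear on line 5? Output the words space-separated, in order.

Answer: plate network sun be

Derivation:
Line 1: ['bear', 'one', 'bird', 'dog'] (min_width=17, slack=3)
Line 2: ['python', 'version', 'snow'] (min_width=19, slack=1)
Line 3: ['knife', 'blue', 'sky'] (min_width=14, slack=6)
Line 4: ['structure', 'take', 'chair'] (min_width=20, slack=0)
Line 5: ['plate', 'network', 'sun', 'be'] (min_width=20, slack=0)
Line 6: ['sky'] (min_width=3, slack=17)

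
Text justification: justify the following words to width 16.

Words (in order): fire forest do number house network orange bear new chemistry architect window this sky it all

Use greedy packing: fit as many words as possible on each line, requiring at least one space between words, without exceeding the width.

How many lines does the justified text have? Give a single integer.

Answer: 7

Derivation:
Line 1: ['fire', 'forest', 'do'] (min_width=14, slack=2)
Line 2: ['number', 'house'] (min_width=12, slack=4)
Line 3: ['network', 'orange'] (min_width=14, slack=2)
Line 4: ['bear', 'new'] (min_width=8, slack=8)
Line 5: ['chemistry'] (min_width=9, slack=7)
Line 6: ['architect', 'window'] (min_width=16, slack=0)
Line 7: ['this', 'sky', 'it', 'all'] (min_width=15, slack=1)
Total lines: 7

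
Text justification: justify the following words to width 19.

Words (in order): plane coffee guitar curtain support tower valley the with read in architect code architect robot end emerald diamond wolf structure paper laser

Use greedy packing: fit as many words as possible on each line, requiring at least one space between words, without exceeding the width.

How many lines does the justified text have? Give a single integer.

Answer: 9

Derivation:
Line 1: ['plane', 'coffee', 'guitar'] (min_width=19, slack=0)
Line 2: ['curtain', 'support'] (min_width=15, slack=4)
Line 3: ['tower', 'valley', 'the'] (min_width=16, slack=3)
Line 4: ['with', 'read', 'in'] (min_width=12, slack=7)
Line 5: ['architect', 'code'] (min_width=14, slack=5)
Line 6: ['architect', 'robot', 'end'] (min_width=19, slack=0)
Line 7: ['emerald', 'diamond'] (min_width=15, slack=4)
Line 8: ['wolf', 'structure'] (min_width=14, slack=5)
Line 9: ['paper', 'laser'] (min_width=11, slack=8)
Total lines: 9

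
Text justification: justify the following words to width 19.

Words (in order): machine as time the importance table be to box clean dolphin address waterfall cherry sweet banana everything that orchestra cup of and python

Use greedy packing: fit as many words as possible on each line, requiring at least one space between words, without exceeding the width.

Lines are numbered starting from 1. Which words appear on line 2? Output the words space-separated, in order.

Answer: importance table be

Derivation:
Line 1: ['machine', 'as', 'time', 'the'] (min_width=19, slack=0)
Line 2: ['importance', 'table', 'be'] (min_width=19, slack=0)
Line 3: ['to', 'box', 'clean'] (min_width=12, slack=7)
Line 4: ['dolphin', 'address'] (min_width=15, slack=4)
Line 5: ['waterfall', 'cherry'] (min_width=16, slack=3)
Line 6: ['sweet', 'banana'] (min_width=12, slack=7)
Line 7: ['everything', 'that'] (min_width=15, slack=4)
Line 8: ['orchestra', 'cup', 'of'] (min_width=16, slack=3)
Line 9: ['and', 'python'] (min_width=10, slack=9)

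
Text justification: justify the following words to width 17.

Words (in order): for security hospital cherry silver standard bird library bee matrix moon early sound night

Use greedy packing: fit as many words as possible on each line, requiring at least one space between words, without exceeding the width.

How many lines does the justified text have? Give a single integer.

Line 1: ['for', 'security'] (min_width=12, slack=5)
Line 2: ['hospital', 'cherry'] (min_width=15, slack=2)
Line 3: ['silver', 'standard'] (min_width=15, slack=2)
Line 4: ['bird', 'library', 'bee'] (min_width=16, slack=1)
Line 5: ['matrix', 'moon', 'early'] (min_width=17, slack=0)
Line 6: ['sound', 'night'] (min_width=11, slack=6)
Total lines: 6

Answer: 6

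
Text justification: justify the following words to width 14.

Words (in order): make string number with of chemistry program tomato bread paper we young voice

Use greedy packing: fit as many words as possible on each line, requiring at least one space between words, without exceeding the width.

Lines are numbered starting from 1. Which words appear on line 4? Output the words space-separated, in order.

Line 1: ['make', 'string'] (min_width=11, slack=3)
Line 2: ['number', 'with', 'of'] (min_width=14, slack=0)
Line 3: ['chemistry'] (min_width=9, slack=5)
Line 4: ['program', 'tomato'] (min_width=14, slack=0)
Line 5: ['bread', 'paper', 'we'] (min_width=14, slack=0)
Line 6: ['young', 'voice'] (min_width=11, slack=3)

Answer: program tomato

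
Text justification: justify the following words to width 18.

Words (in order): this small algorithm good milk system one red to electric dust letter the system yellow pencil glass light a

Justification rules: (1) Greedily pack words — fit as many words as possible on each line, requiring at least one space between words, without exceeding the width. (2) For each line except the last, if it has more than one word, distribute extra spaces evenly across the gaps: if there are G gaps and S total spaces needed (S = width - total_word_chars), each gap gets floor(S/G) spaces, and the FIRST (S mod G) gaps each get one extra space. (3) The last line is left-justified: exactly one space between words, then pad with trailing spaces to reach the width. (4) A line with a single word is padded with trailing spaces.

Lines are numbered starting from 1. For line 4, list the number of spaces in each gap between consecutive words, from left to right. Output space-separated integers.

Line 1: ['this', 'small'] (min_width=10, slack=8)
Line 2: ['algorithm', 'good'] (min_width=14, slack=4)
Line 3: ['milk', 'system', 'one'] (min_width=15, slack=3)
Line 4: ['red', 'to', 'electric'] (min_width=15, slack=3)
Line 5: ['dust', 'letter', 'the'] (min_width=15, slack=3)
Line 6: ['system', 'yellow'] (min_width=13, slack=5)
Line 7: ['pencil', 'glass', 'light'] (min_width=18, slack=0)
Line 8: ['a'] (min_width=1, slack=17)

Answer: 3 2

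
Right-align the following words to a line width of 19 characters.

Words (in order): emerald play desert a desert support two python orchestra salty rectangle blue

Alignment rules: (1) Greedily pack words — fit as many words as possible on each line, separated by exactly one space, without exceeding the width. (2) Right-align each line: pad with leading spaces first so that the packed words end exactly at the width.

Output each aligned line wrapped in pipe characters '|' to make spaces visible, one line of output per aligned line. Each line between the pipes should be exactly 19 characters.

Line 1: ['emerald', 'play', 'desert'] (min_width=19, slack=0)
Line 2: ['a', 'desert', 'support'] (min_width=16, slack=3)
Line 3: ['two', 'python'] (min_width=10, slack=9)
Line 4: ['orchestra', 'salty'] (min_width=15, slack=4)
Line 5: ['rectangle', 'blue'] (min_width=14, slack=5)

Answer: |emerald play desert|
|   a desert support|
|         two python|
|    orchestra salty|
|     rectangle blue|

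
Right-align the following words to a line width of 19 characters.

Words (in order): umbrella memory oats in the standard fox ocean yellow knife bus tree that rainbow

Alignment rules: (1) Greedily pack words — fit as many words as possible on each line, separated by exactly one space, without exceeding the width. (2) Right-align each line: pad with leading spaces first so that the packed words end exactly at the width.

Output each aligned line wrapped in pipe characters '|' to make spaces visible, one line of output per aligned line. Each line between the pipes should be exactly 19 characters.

Line 1: ['umbrella', 'memory'] (min_width=15, slack=4)
Line 2: ['oats', 'in', 'the'] (min_width=11, slack=8)
Line 3: ['standard', 'fox', 'ocean'] (min_width=18, slack=1)
Line 4: ['yellow', 'knife', 'bus'] (min_width=16, slack=3)
Line 5: ['tree', 'that', 'rainbow'] (min_width=17, slack=2)

Answer: |    umbrella memory|
|        oats in the|
| standard fox ocean|
|   yellow knife bus|
|  tree that rainbow|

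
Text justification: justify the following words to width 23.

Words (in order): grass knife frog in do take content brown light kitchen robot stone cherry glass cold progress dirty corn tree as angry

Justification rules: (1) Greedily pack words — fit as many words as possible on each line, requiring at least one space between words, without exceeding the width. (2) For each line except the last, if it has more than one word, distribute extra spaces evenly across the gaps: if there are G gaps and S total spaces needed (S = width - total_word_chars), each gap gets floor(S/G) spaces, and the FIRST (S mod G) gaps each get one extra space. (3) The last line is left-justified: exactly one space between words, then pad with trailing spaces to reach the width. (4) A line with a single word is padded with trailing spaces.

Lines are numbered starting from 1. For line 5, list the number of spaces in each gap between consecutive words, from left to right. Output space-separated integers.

Line 1: ['grass', 'knife', 'frog', 'in', 'do'] (min_width=22, slack=1)
Line 2: ['take', 'content', 'brown'] (min_width=18, slack=5)
Line 3: ['light', 'kitchen', 'robot'] (min_width=19, slack=4)
Line 4: ['stone', 'cherry', 'glass', 'cold'] (min_width=23, slack=0)
Line 5: ['progress', 'dirty', 'corn'] (min_width=19, slack=4)
Line 6: ['tree', 'as', 'angry'] (min_width=13, slack=10)

Answer: 3 3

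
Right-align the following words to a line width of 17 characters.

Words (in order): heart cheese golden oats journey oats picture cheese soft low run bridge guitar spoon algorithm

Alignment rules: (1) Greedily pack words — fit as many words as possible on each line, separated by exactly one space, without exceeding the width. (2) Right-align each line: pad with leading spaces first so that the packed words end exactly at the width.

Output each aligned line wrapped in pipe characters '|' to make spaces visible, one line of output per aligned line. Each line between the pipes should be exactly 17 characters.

Answer: |     heart cheese|
|      golden oats|
|     journey oats|
|   picture cheese|
|     soft low run|
|    bridge guitar|
|  spoon algorithm|

Derivation:
Line 1: ['heart', 'cheese'] (min_width=12, slack=5)
Line 2: ['golden', 'oats'] (min_width=11, slack=6)
Line 3: ['journey', 'oats'] (min_width=12, slack=5)
Line 4: ['picture', 'cheese'] (min_width=14, slack=3)
Line 5: ['soft', 'low', 'run'] (min_width=12, slack=5)
Line 6: ['bridge', 'guitar'] (min_width=13, slack=4)
Line 7: ['spoon', 'algorithm'] (min_width=15, slack=2)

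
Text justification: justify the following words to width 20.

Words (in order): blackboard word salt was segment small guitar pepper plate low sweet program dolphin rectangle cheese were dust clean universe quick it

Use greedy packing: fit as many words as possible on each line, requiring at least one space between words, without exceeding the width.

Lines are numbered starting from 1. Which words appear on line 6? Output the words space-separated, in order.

Answer: cheese were dust

Derivation:
Line 1: ['blackboard', 'word', 'salt'] (min_width=20, slack=0)
Line 2: ['was', 'segment', 'small'] (min_width=17, slack=3)
Line 3: ['guitar', 'pepper', 'plate'] (min_width=19, slack=1)
Line 4: ['low', 'sweet', 'program'] (min_width=17, slack=3)
Line 5: ['dolphin', 'rectangle'] (min_width=17, slack=3)
Line 6: ['cheese', 'were', 'dust'] (min_width=16, slack=4)
Line 7: ['clean', 'universe', 'quick'] (min_width=20, slack=0)
Line 8: ['it'] (min_width=2, slack=18)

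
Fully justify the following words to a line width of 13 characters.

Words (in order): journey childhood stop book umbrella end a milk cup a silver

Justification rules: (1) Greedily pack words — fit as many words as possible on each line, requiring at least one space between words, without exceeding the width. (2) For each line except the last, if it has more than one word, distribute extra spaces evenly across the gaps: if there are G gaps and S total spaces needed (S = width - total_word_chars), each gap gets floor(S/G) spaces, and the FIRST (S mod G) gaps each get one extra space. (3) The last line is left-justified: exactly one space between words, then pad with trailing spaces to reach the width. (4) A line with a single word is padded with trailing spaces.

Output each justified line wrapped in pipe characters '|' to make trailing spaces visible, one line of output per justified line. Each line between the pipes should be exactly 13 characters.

Answer: |journey      |
|childhood    |
|stop     book|
|umbrella  end|
|a  milk cup a|
|silver       |

Derivation:
Line 1: ['journey'] (min_width=7, slack=6)
Line 2: ['childhood'] (min_width=9, slack=4)
Line 3: ['stop', 'book'] (min_width=9, slack=4)
Line 4: ['umbrella', 'end'] (min_width=12, slack=1)
Line 5: ['a', 'milk', 'cup', 'a'] (min_width=12, slack=1)
Line 6: ['silver'] (min_width=6, slack=7)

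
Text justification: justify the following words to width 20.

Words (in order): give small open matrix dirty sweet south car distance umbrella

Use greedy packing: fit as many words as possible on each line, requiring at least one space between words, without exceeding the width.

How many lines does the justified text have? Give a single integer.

Answer: 4

Derivation:
Line 1: ['give', 'small', 'open'] (min_width=15, slack=5)
Line 2: ['matrix', 'dirty', 'sweet'] (min_width=18, slack=2)
Line 3: ['south', 'car', 'distance'] (min_width=18, slack=2)
Line 4: ['umbrella'] (min_width=8, slack=12)
Total lines: 4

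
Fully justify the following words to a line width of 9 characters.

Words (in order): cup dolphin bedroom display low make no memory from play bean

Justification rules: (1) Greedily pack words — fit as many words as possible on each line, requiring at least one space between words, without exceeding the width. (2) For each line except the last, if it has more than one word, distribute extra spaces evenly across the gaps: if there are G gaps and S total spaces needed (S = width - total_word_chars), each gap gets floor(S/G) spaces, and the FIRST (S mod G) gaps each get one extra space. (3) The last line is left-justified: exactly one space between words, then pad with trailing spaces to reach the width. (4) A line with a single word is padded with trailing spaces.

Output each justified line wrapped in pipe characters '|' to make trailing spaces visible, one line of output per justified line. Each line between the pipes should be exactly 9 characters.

Answer: |cup      |
|dolphin  |
|bedroom  |
|display  |
|low  make|
|no memory|
|from play|
|bean     |

Derivation:
Line 1: ['cup'] (min_width=3, slack=6)
Line 2: ['dolphin'] (min_width=7, slack=2)
Line 3: ['bedroom'] (min_width=7, slack=2)
Line 4: ['display'] (min_width=7, slack=2)
Line 5: ['low', 'make'] (min_width=8, slack=1)
Line 6: ['no', 'memory'] (min_width=9, slack=0)
Line 7: ['from', 'play'] (min_width=9, slack=0)
Line 8: ['bean'] (min_width=4, slack=5)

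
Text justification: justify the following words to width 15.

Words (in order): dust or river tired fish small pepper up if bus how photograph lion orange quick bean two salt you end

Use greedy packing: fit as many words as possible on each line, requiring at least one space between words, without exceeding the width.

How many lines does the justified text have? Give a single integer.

Line 1: ['dust', 'or', 'river'] (min_width=13, slack=2)
Line 2: ['tired', 'fish'] (min_width=10, slack=5)
Line 3: ['small', 'pepper', 'up'] (min_width=15, slack=0)
Line 4: ['if', 'bus', 'how'] (min_width=10, slack=5)
Line 5: ['photograph', 'lion'] (min_width=15, slack=0)
Line 6: ['orange', 'quick'] (min_width=12, slack=3)
Line 7: ['bean', 'two', 'salt'] (min_width=13, slack=2)
Line 8: ['you', 'end'] (min_width=7, slack=8)
Total lines: 8

Answer: 8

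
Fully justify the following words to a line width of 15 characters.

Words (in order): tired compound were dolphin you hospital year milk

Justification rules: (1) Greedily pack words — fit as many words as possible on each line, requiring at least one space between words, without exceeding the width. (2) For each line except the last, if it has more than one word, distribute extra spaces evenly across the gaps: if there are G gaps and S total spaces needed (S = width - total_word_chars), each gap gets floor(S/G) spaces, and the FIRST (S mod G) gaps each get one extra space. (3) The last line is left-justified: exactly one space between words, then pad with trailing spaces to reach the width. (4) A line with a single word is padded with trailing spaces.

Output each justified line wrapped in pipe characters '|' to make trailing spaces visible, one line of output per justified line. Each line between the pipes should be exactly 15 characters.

Answer: |tired  compound|
|were    dolphin|
|you    hospital|
|year milk      |

Derivation:
Line 1: ['tired', 'compound'] (min_width=14, slack=1)
Line 2: ['were', 'dolphin'] (min_width=12, slack=3)
Line 3: ['you', 'hospital'] (min_width=12, slack=3)
Line 4: ['year', 'milk'] (min_width=9, slack=6)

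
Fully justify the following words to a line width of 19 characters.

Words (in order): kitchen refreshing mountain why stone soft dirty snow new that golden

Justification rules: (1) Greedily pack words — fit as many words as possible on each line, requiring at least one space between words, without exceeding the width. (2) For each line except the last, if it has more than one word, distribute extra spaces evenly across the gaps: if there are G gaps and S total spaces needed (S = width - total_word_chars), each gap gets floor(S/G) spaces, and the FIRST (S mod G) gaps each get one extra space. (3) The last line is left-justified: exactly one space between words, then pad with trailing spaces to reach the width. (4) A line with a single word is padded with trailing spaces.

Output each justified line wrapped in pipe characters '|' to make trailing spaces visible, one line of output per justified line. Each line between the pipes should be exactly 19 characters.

Line 1: ['kitchen', 'refreshing'] (min_width=18, slack=1)
Line 2: ['mountain', 'why', 'stone'] (min_width=18, slack=1)
Line 3: ['soft', 'dirty', 'snow', 'new'] (min_width=19, slack=0)
Line 4: ['that', 'golden'] (min_width=11, slack=8)

Answer: |kitchen  refreshing|
|mountain  why stone|
|soft dirty snow new|
|that golden        |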